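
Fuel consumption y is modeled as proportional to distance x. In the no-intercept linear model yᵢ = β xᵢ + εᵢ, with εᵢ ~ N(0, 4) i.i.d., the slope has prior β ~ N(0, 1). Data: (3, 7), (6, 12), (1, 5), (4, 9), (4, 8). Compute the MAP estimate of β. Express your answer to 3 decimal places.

β̂_MAP = 2.024

log p(β | y) = −Σ(yᵢ − βxᵢ)²/(2·4) − β²/(2·1) + const.
Setting the derivative to zero: Σxᵢ(yᵢ − βxᵢ)/4 − β/1 = 0, so β = Σxᵢyᵢ / (Σxᵢ² + σ²/τ²).
Σxᵢyᵢ = 3·7 + 6·12 + 1·5 + 4·9 + 4·8 = 166; Σxᵢ² = 78; σ²/τ² = 4.
β̂_MAP = 166 / (78 + 4) = 166/82 ≈ 2.024.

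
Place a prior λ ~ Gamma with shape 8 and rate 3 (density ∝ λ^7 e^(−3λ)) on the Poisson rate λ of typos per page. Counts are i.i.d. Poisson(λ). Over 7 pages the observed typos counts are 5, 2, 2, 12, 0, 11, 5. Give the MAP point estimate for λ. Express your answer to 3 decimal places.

Σxᵢ = 5+2+2+12+0+11+5 = 37, with n = 7.
Posterior ∝ λ^7e^(−3λ) · λ^37e^(−7λ) = λ^44e^(−10λ), i.e. Gamma(shape=45, rate=10).
The mode of a Gamma(a, b) with a ≥ 1 (shape–rate) is (a−1)/b = 44/10 ≈ 4.400.

λ̂_MAP = 4.400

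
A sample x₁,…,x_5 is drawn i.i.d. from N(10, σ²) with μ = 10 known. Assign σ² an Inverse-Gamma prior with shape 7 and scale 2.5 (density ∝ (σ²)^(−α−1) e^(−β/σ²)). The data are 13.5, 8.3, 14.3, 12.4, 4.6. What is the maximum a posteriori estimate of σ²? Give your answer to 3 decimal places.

Sum of squared deviations about the known mean: SS = (13.5−10)² + (8.3−10)² + (14.3−10)² + (12.4−10)² + (4.6−10)² = 68.55.
The Normal likelihood contributes (σ²)^(−n/2) exp(−SS/(2σ²)), so the posterior is Inverse-Gamma(α + n/2, β + SS/2) = Inverse-Gamma(9.5, 36.775).
The mode of Inverse-Gamma(a, b) is b/(a+1) = 36.775/10.5 ≈ 3.502.

σ̂²_MAP = 3.502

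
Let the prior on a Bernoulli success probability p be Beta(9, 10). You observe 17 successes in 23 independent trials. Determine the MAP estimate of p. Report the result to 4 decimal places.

p̂_MAP = 0.6250

Prior: Beta(9, 10).
Data: 17 successes in 23 trials. The binomial likelihood contributes p^17(1−p)^6, so the posterior is Beta(9+17, 10+6) = Beta(26, 16).
For Beta(a, b) with a, b > 1 the mode is (a−1)/(a+b−2) = 25/40 ≈ 0.6250.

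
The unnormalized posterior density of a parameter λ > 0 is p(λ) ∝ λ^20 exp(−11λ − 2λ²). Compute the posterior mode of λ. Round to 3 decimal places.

ℓ'(λ) = 20/λ − 11 − 4λ. Setting this to zero and multiplying by λ: 4λ² + 11λ − 20 = 0.
λ = (−11 + √(11² + 4·4·20)) / (2·4) = (−11 + √441) / 8 = (−11 + 21)/8 = 5/4.
ℓ''(λ) = −20/λ² − 4 < 0, confirming a maximum.

λ̂_MAP = 1.250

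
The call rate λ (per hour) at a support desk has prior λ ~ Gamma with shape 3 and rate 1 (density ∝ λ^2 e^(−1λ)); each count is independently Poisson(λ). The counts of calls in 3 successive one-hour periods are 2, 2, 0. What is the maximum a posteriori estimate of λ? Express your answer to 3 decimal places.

Σxᵢ = 2+2+0 = 4, with n = 3.
Posterior ∝ λ^2e^(−1λ) · λ^4e^(−3λ) = λ^6e^(−4λ), i.e. Gamma(shape=7, rate=4).
The mode of a Gamma(a, b) with a ≥ 1 (shape–rate) is (a−1)/b = 6/4 ≈ 1.500.

λ̂_MAP = 1.500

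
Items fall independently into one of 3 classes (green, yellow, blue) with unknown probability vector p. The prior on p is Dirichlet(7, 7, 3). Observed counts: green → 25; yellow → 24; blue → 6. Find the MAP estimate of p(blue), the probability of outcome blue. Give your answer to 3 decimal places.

The posterior is Dirichlet(αᵢ + nᵢ) = Dirichlet(32, 31, 9).
For a Dirichlet(a₁,…,a_K) with all aᵢ > 1, the mode has j-th component (aⱼ − 1)/(Σaᵢ − K).
Here Σaᵢ = 72 and K = 3, so p(blue) = (9 − 1)/(72 − 3) = 8/69 ≈ 0.116.

MAP estimate of p(blue) = 0.116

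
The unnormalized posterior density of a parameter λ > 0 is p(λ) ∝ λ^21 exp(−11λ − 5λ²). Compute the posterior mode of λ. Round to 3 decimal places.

ℓ'(λ) = 21/λ − 11 − 10λ. Setting this to zero and multiplying by λ: 10λ² + 11λ − 21 = 0.
λ = (−11 + √(11² + 4·10·21)) / (2·10) = (−11 + √961) / 20 = (−11 + 31)/20 = 1.
ℓ''(λ) = −21/λ² − 10 < 0, confirming a maximum.

λ̂_MAP = 1.000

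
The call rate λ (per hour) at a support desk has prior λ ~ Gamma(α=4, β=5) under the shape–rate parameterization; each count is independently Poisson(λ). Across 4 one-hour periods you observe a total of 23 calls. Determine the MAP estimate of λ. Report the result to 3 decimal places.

Σxᵢ = 23, n = 4.
Posterior ∝ λ^3e^(−5λ) · λ^23e^(−4λ) = λ^26e^(−9λ), i.e. Gamma(shape=27, rate=9).
The mode of a Gamma(a, b) with a ≥ 1 (shape–rate) is (a−1)/b = 26/9 ≈ 2.889.

λ̂_MAP = 2.889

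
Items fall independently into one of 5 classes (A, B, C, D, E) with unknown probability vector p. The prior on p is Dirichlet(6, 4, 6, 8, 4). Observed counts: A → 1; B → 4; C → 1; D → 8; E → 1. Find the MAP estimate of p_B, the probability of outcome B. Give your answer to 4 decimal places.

MAP estimate of p_B = 0.1842

The posterior is Dirichlet(αᵢ + nᵢ) = Dirichlet(7, 8, 7, 16, 5).
For a Dirichlet(a₁,…,a_K) with all aᵢ > 1, the mode has j-th component (aⱼ − 1)/(Σaᵢ − K).
Here Σaᵢ = 43 and K = 5, so p_B = (8 − 1)/(43 − 5) = 7/38 ≈ 0.1842.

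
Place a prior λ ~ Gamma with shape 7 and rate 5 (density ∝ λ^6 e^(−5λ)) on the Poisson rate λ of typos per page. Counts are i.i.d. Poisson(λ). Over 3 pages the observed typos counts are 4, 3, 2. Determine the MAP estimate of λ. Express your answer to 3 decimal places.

Σxᵢ = 4+3+2 = 9, with n = 3.
Posterior ∝ λ^6e^(−5λ) · λ^9e^(−3λ) = λ^15e^(−8λ), i.e. Gamma(shape=16, rate=8).
The mode of a Gamma(a, b) with a ≥ 1 (shape–rate) is (a−1)/b = 15/8 ≈ 1.875.

λ̂_MAP = 1.875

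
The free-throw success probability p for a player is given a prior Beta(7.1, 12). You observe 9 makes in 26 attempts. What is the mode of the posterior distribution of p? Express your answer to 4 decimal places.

Prior: Beta(7.1, 12).
Data: 9 successes in 26 trials. The binomial likelihood contributes p^9(1−p)^17, so the posterior is Beta(7.1+9, 12+17) = Beta(16.1, 29).
For Beta(a, b) with a, b > 1 the mode is (a−1)/(a+b−2) = 15.1/43.1 ≈ 0.3503.

p̂_MAP = 0.3503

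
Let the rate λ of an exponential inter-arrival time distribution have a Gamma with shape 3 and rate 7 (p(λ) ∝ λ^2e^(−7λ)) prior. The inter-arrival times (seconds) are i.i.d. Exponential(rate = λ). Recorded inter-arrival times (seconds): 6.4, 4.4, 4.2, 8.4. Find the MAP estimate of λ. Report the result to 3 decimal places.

The Exponential(rate=λ) likelihood is ∝ λ^n e^(−λΣtᵢ). Here n = 4 and Σtᵢ = 6.4 + 4.4 + 4.2 + 8.4 = 23.4.
Posterior ∝ λ^2e^(−7λ) · λ^4e^(−23.4λ) = λ^6e^(−30.4λ), i.e. Gamma(7, 30.4).
Mode = (a−1)/b = 6/30.4 ≈ 0.197.

λ̂_MAP = 0.197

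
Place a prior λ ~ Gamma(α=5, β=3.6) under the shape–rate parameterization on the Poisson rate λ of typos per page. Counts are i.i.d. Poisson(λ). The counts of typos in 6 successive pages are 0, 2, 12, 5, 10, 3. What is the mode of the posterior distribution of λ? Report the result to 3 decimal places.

Σxᵢ = 0+2+12+5+10+3 = 32, with n = 6.
Posterior ∝ λ^4e^(−3.6λ) · λ^32e^(−6λ) = λ^36e^(−9.6λ), i.e. Gamma(shape=37, rate=9.6).
The mode of a Gamma(a, b) with a ≥ 1 (shape–rate) is (a−1)/b = 36/9.6 ≈ 3.750.

λ̂_MAP = 3.750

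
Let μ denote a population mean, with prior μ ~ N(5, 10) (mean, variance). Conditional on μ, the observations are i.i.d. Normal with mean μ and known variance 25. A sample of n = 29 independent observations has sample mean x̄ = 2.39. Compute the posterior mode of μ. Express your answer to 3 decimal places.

n = 29, x̄ = 2.39.
For a Normal prior and Normal likelihood with known variance, the posterior is Normal; its mode equals its mean, the precision-weighted average.
Prior precision 1/σ₀² = 1/10 = 0.1; data precision n/σ² = 29/25 = 1.16.
μ̂ = (0.1·5 + 1.16·2.39) / (0.1 + 1.16) = 3.2724/1.26 = 909/350 ≈ 2.597.

μ̂_MAP = 2.597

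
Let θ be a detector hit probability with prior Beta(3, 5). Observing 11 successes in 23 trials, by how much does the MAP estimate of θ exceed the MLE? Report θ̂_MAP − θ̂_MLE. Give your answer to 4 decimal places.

Posterior is Beta(14, 17); MAP = (14−1)/(31−2) = 13/29 ≈ 0.44828.
MLE ignores the prior: θ̂_MLE = k/n = 11/23 ≈ 0.47826.
Difference = 13/29 − 11/23 = -20/667 ≈ -0.0300.

MAP − MLE = -0.0300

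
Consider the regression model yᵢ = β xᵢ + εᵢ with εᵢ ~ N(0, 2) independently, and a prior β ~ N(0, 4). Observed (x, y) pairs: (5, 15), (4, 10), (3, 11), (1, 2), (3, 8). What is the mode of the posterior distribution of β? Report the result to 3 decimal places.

log p(β | y) = −Σ(yᵢ − βxᵢ)²/(2·2) − β²/(2·4) + const.
Setting the derivative to zero: Σxᵢ(yᵢ − βxᵢ)/2 − β/4 = 0, so β = Σxᵢyᵢ / (Σxᵢ² + σ²/τ²).
Σxᵢyᵢ = 5·15 + 4·10 + 3·11 + 1·2 + 3·8 = 174; Σxᵢ² = 60; σ²/τ² = 0.5.
β̂_MAP = 174 / (60 + 0.5) = 174/60.5 ≈ 2.876.

β̂_MAP = 2.876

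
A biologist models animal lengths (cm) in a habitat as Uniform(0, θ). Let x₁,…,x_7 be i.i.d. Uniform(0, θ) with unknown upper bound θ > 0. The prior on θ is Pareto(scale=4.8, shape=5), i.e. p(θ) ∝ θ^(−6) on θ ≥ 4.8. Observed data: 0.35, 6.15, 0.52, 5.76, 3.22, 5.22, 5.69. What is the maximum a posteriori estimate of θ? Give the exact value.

θ̂_MAP = 6.15

The Uniform(0, θ) likelihood is θ^(−n) for θ ≥ max(xᵢ), zero otherwise. Here max(xᵢ) = 6.15.
Posterior ∝ θ^(−6) · θ^(−7) = θ^(−13) on θ ≥ max(4.8, 6.15) = 6.15.
This density is strictly decreasing in θ, so the posterior mode lies at the lower boundary of the support.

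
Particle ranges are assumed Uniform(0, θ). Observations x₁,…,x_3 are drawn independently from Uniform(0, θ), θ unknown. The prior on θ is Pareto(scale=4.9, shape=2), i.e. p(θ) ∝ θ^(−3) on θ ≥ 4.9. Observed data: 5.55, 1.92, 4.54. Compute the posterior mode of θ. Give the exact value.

θ̂_MAP = 5.55

The Uniform(0, θ) likelihood is θ^(−n) for θ ≥ max(xᵢ), zero otherwise. Here max(xᵢ) = 5.55.
Posterior ∝ θ^(−3) · θ^(−3) = θ^(−6) on θ ≥ max(4.9, 5.55) = 5.55.
This density is strictly decreasing in θ, so the posterior mode lies at the lower boundary of the support.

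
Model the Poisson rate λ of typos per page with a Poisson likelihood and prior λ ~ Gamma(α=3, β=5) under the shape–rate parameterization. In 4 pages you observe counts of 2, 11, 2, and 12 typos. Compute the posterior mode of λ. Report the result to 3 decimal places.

λ̂_MAP = 3.222

Σxᵢ = 2+11+2+12 = 27, with n = 4.
Posterior ∝ λ^2e^(−5λ) · λ^27e^(−4λ) = λ^29e^(−9λ), i.e. Gamma(shape=30, rate=9).
The mode of a Gamma(a, b) with a ≥ 1 (shape–rate) is (a−1)/b = 29/9 ≈ 3.222.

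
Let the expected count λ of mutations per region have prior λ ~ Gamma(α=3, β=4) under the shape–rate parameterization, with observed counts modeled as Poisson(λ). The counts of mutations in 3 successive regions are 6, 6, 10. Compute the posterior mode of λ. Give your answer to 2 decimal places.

λ̂_MAP = 3.43

Σxᵢ = 6+6+10 = 22, with n = 3.
Posterior ∝ λ^2e^(−4λ) · λ^22e^(−3λ) = λ^24e^(−7λ), i.e. Gamma(shape=25, rate=7).
The mode of a Gamma(a, b) with a ≥ 1 (shape–rate) is (a−1)/b = 24/7 ≈ 3.43.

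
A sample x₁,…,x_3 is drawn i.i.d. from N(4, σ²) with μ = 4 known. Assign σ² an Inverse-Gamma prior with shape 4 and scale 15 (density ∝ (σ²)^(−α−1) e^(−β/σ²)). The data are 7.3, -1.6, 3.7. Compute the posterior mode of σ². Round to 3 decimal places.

σ̂²_MAP = 5.565

Sum of squared deviations about the known mean: SS = (7.3−4)² + (-1.6−4)² + (3.7−4)² = 42.34.
The Normal likelihood contributes (σ²)^(−n/2) exp(−SS/(2σ²)), so the posterior is Inverse-Gamma(α + n/2, β + SS/2) = Inverse-Gamma(5.5, 36.17).
The mode of Inverse-Gamma(a, b) is b/(a+1) = 36.17/6.5 ≈ 5.565.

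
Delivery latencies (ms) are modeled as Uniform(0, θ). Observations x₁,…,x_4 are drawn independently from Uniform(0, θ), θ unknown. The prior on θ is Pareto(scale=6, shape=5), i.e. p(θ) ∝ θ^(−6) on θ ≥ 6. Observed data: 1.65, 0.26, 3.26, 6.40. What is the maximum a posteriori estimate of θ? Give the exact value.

The Uniform(0, θ) likelihood is θ^(−n) for θ ≥ max(xᵢ), zero otherwise. Here max(xᵢ) = 6.40.
Posterior ∝ θ^(−6) · θ^(−4) = θ^(−10) on θ ≥ max(6, 6.40) = 6.40.
This density is strictly decreasing in θ, so the posterior mode lies at the lower boundary of the support.

θ̂_MAP = 6.40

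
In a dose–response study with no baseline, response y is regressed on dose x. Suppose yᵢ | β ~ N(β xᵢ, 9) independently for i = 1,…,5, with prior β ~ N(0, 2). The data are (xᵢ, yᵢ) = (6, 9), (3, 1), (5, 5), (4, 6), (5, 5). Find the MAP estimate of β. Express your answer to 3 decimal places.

log p(β | y) = −Σ(yᵢ − βxᵢ)²/(2·9) − β²/(2·2) + const.
Setting the derivative to zero: Σxᵢ(yᵢ − βxᵢ)/9 − β/2 = 0, so β = Σxᵢyᵢ / (Σxᵢ² + σ²/τ²).
Σxᵢyᵢ = 6·9 + 3·1 + 5·5 + 4·6 + 5·5 = 131; Σxᵢ² = 111; σ²/τ² = 4.5.
β̂_MAP = 131 / (111 + 4.5) = 131/115.5 ≈ 1.134.

β̂_MAP = 1.134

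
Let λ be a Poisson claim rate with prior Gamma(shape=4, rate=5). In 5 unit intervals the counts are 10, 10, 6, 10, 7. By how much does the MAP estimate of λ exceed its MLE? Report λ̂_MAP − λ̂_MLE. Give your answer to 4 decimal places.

MAP − MLE = -4.0000

Σxᵢ = 43. Posterior is Gamma(47, 10); MAP = (47−1)/10 = 46/10 ≈ 4.60000.
MLE = x̄ = 43/5 ≈ 8.60000.
Difference = 46/10 − 43/5 = -4 ≈ -4.0000.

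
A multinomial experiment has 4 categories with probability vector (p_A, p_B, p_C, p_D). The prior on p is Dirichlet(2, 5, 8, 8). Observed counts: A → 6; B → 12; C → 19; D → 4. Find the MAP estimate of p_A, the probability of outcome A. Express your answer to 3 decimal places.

MAP estimate of p_A = 0.117

The posterior is Dirichlet(αᵢ + nᵢ) = Dirichlet(8, 17, 27, 12).
For a Dirichlet(a₁,…,a_K) with all aᵢ > 1, the mode has j-th component (aⱼ − 1)/(Σaᵢ − K).
Here Σaᵢ = 64 and K = 4, so p_A = (8 − 1)/(64 − 4) = 7/60 ≈ 0.117.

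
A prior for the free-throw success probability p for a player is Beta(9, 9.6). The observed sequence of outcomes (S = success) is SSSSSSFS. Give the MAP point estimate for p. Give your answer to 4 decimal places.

Prior: Beta(9, 9.6).
Data: 7 successes in 8 trials (from the sequence). The binomial likelihood contributes p^7(1−p)^1, so the posterior is Beta(9+7, 9.6+1) = Beta(16, 10.6).
For Beta(a, b) with a, b > 1 the mode is (a−1)/(a+b−2) = 15/24.6 ≈ 0.6098.

p̂_MAP = 0.6098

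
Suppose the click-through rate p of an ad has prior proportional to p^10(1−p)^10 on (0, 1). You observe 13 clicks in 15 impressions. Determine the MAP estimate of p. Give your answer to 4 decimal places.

The prior density ∝ p^10(1−p)^10 is the kernel of Beta(11, 11).
Data: 13 successes in 15 trials. The binomial likelihood contributes p^13(1−p)^2, so the posterior is Beta(11+13, 11+2) = Beta(24, 13).
For Beta(a, b) with a, b > 1 the mode is (a−1)/(a+b−2) = 23/35 ≈ 0.6571.

p̂_MAP = 0.6571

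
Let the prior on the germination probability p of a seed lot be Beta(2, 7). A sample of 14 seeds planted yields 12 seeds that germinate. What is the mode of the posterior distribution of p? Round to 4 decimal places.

p̂_MAP = 0.6190

Prior: Beta(2, 7).
Data: 12 successes in 14 trials. The binomial likelihood contributes p^12(1−p)^2, so the posterior is Beta(2+12, 7+2) = Beta(14, 9).
For Beta(a, b) with a, b > 1 the mode is (a−1)/(a+b−2) = 13/21 ≈ 0.6190.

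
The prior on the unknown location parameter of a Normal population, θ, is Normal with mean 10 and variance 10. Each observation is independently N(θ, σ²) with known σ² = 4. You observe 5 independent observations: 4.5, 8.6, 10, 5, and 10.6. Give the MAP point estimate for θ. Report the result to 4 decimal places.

θ̂_MAP = 7.9074

n = 5; x̄ = (4.5 + 8.6 + 10 + 5 + 10.6)/5 = 38.7/5 = 7.74.
For a Normal prior and Normal likelihood with known variance, the posterior is Normal; its mode equals its mean, the precision-weighted average.
Prior precision 1/σ₀² = 1/10 = 0.1; data precision n/σ² = 5/4 = 1.25.
θ̂ = (0.1·10 + 1.25·7.74) / (0.1 + 1.25) = 10.675/1.35 = 427/54 ≈ 7.9074.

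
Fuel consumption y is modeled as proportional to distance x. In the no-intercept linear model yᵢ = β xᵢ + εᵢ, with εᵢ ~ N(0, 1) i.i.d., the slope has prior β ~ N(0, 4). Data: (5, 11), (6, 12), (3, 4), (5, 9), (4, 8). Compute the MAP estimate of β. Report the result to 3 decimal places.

β̂_MAP = 1.942

log p(β | y) = −Σ(yᵢ − βxᵢ)²/(2·1) − β²/(2·4) + const.
Setting the derivative to zero: Σxᵢ(yᵢ − βxᵢ)/1 − β/4 = 0, so β = Σxᵢyᵢ / (Σxᵢ² + σ²/τ²).
Σxᵢyᵢ = 5·11 + 6·12 + 3·4 + 5·9 + 4·8 = 216; Σxᵢ² = 111; σ²/τ² = 0.25.
β̂_MAP = 216 / (111 + 0.25) = 216/111.25 ≈ 1.942.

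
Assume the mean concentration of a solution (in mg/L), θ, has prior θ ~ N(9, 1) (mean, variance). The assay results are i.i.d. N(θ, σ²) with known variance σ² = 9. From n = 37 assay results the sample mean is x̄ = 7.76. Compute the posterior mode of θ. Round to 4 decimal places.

θ̂_MAP = 8.0026

n = 37, x̄ = 7.76.
For a Normal prior and Normal likelihood with known variance, the posterior is Normal; its mode equals its mean, the precision-weighted average.
Prior precision 1/σ₀² = 1/1 = 1; data precision n/σ² = 37/9.
θ̂ = (1·9 + (37/9)·7.76) / (1 + 37/9) = (9203/225)/(46/9) = 9203/1150 ≈ 8.0026.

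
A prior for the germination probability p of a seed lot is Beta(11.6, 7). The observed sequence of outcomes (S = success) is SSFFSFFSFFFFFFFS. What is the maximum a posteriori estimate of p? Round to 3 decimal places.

p̂_MAP = 0.479

Prior: Beta(11.6, 7).
Data: 5 successes in 16 trials (from the sequence). The binomial likelihood contributes p^5(1−p)^11, so the posterior is Beta(11.6+5, 7+11) = Beta(16.6, 18).
For Beta(a, b) with a, b > 1 the mode is (a−1)/(a+b−2) = 15.6/32.6 ≈ 0.479.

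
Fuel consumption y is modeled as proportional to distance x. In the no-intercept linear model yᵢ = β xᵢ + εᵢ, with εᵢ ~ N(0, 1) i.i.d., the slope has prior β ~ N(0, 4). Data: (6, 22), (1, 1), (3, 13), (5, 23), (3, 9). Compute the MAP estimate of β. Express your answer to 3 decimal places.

log p(β | y) = −Σ(yᵢ − βxᵢ)²/(2·1) − β²/(2·4) + const.
Setting the derivative to zero: Σxᵢ(yᵢ − βxᵢ)/1 − β/4 = 0, so β = Σxᵢyᵢ / (Σxᵢ² + σ²/τ²).
Σxᵢyᵢ = 6·22 + 1·1 + 3·13 + 5·23 + 3·9 = 314; Σxᵢ² = 80; σ²/τ² = 0.25.
β̂_MAP = 314 / (80 + 0.25) = 314/80.25 ≈ 3.913.

β̂_MAP = 3.913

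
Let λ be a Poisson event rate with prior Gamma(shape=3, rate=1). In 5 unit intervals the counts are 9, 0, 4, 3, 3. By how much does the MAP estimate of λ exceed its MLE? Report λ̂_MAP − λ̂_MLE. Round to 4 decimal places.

MAP − MLE = -0.3000

Σxᵢ = 19. Posterior is Gamma(22, 6); MAP = (22−1)/6 = 21/6 ≈ 3.50000.
MLE = x̄ = 19/5 ≈ 3.80000.
Difference = 21/6 − 19/5 = -3/10 ≈ -0.3000.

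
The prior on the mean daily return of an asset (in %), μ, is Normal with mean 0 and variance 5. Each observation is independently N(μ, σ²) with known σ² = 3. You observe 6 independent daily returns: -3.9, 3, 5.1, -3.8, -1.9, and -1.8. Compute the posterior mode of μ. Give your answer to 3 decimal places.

μ̂_MAP = -0.500

n = 6; x̄ = ((-3.9) + 3 + 5.1 + (-3.8) + (-1.9) + (-1.8))/6 = -3.3/6 = -0.55.
For a Normal prior and Normal likelihood with known variance, the posterior is Normal; its mode equals its mean, the precision-weighted average.
Prior precision 1/σ₀² = 1/5 = 0.2; data precision n/σ² = 6/3 = 2.
μ̂ = (0.2·0 + 2·(-0.55)) / (0.2 + 2) = (-1.1)/2.2 = -0.500.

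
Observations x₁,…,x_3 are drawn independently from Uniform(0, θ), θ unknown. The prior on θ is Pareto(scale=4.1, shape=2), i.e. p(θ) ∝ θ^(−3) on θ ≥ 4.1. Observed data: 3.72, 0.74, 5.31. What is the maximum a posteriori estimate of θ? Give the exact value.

θ̂_MAP = 5.31

The Uniform(0, θ) likelihood is θ^(−n) for θ ≥ max(xᵢ), zero otherwise. Here max(xᵢ) = 5.31.
Posterior ∝ θ^(−3) · θ^(−3) = θ^(−6) on θ ≥ max(4.1, 5.31) = 5.31.
This density is strictly decreasing in θ, so the posterior mode lies at the lower boundary of the support.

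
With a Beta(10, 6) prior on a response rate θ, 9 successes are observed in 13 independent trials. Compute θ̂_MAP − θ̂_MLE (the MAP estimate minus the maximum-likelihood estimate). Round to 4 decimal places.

MAP − MLE = -0.0256

Posterior is Beta(19, 10); MAP = (19−1)/(29−2) = 18/27 ≈ 0.66667.
MLE ignores the prior: θ̂_MLE = k/n = 9/13 ≈ 0.69231.
Difference = 18/27 − 9/13 = -1/39 ≈ -0.0256.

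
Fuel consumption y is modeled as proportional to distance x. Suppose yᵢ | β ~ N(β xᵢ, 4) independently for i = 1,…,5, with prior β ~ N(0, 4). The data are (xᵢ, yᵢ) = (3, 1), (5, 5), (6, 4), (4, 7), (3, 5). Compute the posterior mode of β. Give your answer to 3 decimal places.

β̂_MAP = 0.990

log p(β | y) = −Σ(yᵢ − βxᵢ)²/(2·4) − β²/(2·4) + const.
Setting the derivative to zero: Σxᵢ(yᵢ − βxᵢ)/4 − β/4 = 0, so β = Σxᵢyᵢ / (Σxᵢ² + σ²/τ²).
Σxᵢyᵢ = 3·1 + 5·5 + 6·4 + 4·7 + 3·5 = 95; Σxᵢ² = 95; σ²/τ² = 1.
β̂_MAP = 95 / (95 + 1) = 95/96 ≈ 0.990.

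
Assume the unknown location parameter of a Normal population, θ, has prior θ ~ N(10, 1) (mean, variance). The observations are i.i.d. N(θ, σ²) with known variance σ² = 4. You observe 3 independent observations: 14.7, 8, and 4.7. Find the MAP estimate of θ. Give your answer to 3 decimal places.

θ̂_MAP = 9.629

n = 3; x̄ = (14.7 + 8 + 4.7)/3 = 27.4/3 = 137/15 ≈ 9.1333.
For a Normal prior and Normal likelihood with known variance, the posterior is Normal; its mode equals its mean, the precision-weighted average.
Prior precision 1/σ₀² = 1/1 = 1; data precision n/σ² = 3/4 = 0.75.
θ̂ = (1·10 + 0.75·(137/15)) / (1 + 0.75) = 16.85/1.75 = 337/35 ≈ 9.629.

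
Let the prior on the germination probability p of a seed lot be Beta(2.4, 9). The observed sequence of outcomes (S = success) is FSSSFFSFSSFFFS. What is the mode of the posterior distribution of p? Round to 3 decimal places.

p̂_MAP = 0.359

Prior: Beta(2.4, 9).
Data: 7 successes in 14 trials (from the sequence). The binomial likelihood contributes p^7(1−p)^7, so the posterior is Beta(2.4+7, 9+7) = Beta(9.4, 16).
For Beta(a, b) with a, b > 1 the mode is (a−1)/(a+b−2) = 8.4/23.4 ≈ 0.359.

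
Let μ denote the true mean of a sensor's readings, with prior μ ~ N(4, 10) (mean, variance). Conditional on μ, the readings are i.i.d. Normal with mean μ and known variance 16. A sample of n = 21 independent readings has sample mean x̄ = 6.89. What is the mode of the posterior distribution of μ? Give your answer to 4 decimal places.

n = 21, x̄ = 6.89.
For a Normal prior and Normal likelihood with known variance, the posterior is Normal; its mode equals its mean, the precision-weighted average.
Prior precision 1/σ₀² = 1/10 = 0.1; data precision n/σ² = 21/16 = 1.3125.
μ̂ = (0.1·4 + 1.3125·6.89) / (0.1 + 1.3125) = 9.443125/1.4125 = 15109/2260 ≈ 6.6854.

μ̂_MAP = 6.6854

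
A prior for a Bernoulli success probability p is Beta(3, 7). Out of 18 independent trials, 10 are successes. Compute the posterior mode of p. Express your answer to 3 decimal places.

Prior: Beta(3, 7).
Data: 10 successes in 18 trials. The binomial likelihood contributes p^10(1−p)^8, so the posterior is Beta(3+10, 7+8) = Beta(13, 15).
For Beta(a, b) with a, b > 1 the mode is (a−1)/(a+b−2) = 12/26 ≈ 0.462.

p̂_MAP = 0.462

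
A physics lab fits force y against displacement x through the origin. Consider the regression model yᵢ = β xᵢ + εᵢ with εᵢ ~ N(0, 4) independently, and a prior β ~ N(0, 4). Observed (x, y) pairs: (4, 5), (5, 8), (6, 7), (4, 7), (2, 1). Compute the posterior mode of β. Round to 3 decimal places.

β̂_MAP = 1.347

log p(β | y) = −Σ(yᵢ − βxᵢ)²/(2·4) − β²/(2·4) + const.
Setting the derivative to zero: Σxᵢ(yᵢ − βxᵢ)/4 − β/4 = 0, so β = Σxᵢyᵢ / (Σxᵢ² + σ²/τ²).
Σxᵢyᵢ = 4·5 + 5·8 + 6·7 + 4·7 + 2·1 = 132; Σxᵢ² = 97; σ²/τ² = 1.
β̂_MAP = 132 / (97 + 1) = 132/98 ≈ 1.347.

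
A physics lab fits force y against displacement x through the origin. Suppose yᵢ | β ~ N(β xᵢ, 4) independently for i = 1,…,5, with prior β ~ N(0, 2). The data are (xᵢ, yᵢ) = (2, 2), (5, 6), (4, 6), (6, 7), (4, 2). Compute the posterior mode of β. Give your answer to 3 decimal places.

log p(β | y) = −Σ(yᵢ − βxᵢ)²/(2·4) − β²/(2·2) + const.
Setting the derivative to zero: Σxᵢ(yᵢ − βxᵢ)/4 − β/2 = 0, so β = Σxᵢyᵢ / (Σxᵢ² + σ²/τ²).
Σxᵢyᵢ = 2·2 + 5·6 + 4·6 + 6·7 + 4·2 = 108; Σxᵢ² = 97; σ²/τ² = 2.
β̂_MAP = 108 / (97 + 2) = 108/99 ≈ 1.091.

β̂_MAP = 1.091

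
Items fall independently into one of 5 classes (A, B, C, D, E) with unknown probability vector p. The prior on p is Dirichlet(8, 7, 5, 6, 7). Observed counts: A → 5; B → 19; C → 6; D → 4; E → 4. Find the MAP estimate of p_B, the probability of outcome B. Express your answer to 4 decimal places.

The posterior is Dirichlet(αᵢ + nᵢ) = Dirichlet(13, 26, 11, 10, 11).
For a Dirichlet(a₁,…,a_K) with all aᵢ > 1, the mode has j-th component (aⱼ − 1)/(Σaᵢ − K).
Here Σaᵢ = 71 and K = 5, so p_B = (26 − 1)/(71 − 5) = 25/66 ≈ 0.3788.

MAP estimate of p_B = 0.3788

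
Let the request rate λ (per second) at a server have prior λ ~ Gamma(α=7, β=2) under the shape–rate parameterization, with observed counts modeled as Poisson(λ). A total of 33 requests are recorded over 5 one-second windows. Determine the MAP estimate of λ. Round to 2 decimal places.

λ̂_MAP = 5.57

Σxᵢ = 33, n = 5.
Posterior ∝ λ^6e^(−2λ) · λ^33e^(−5λ) = λ^39e^(−7λ), i.e. Gamma(shape=40, rate=7).
The mode of a Gamma(a, b) with a ≥ 1 (shape–rate) is (a−1)/b = 39/7 ≈ 5.57.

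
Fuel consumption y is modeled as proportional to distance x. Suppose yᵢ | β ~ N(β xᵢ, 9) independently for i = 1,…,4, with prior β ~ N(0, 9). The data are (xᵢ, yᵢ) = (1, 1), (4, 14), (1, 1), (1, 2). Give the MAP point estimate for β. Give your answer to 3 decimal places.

log p(β | y) = −Σ(yᵢ − βxᵢ)²/(2·9) − β²/(2·9) + const.
Setting the derivative to zero: Σxᵢ(yᵢ − βxᵢ)/9 − β/9 = 0, so β = Σxᵢyᵢ / (Σxᵢ² + σ²/τ²).
Σxᵢyᵢ = 1·1 + 4·14 + 1·1 + 1·2 = 60; Σxᵢ² = 19; σ²/τ² = 1.
β̂_MAP = 60 / (19 + 1) = 60/20 ≈ 3.000.

β̂_MAP = 3.000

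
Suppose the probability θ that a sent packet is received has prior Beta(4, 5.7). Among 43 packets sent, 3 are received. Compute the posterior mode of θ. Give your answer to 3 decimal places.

θ̂_MAP = 0.118

Prior: Beta(4, 5.7).
Data: 3 successes in 43 trials. The binomial likelihood contributes θ^3(1−θ)^40, so the posterior is Beta(4+3, 5.7+40) = Beta(7, 45.7).
For Beta(a, b) with a, b > 1 the mode is (a−1)/(a+b−2) = 6/50.7 ≈ 0.118.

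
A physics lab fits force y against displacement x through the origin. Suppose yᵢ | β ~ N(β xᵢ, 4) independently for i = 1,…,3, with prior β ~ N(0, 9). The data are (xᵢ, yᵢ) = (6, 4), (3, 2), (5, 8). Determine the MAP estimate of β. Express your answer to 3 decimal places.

β̂_MAP = 0.994

log p(β | y) = −Σ(yᵢ − βxᵢ)²/(2·4) − β²/(2·9) + const.
Setting the derivative to zero: Σxᵢ(yᵢ − βxᵢ)/4 − β/9 = 0, so β = Σxᵢyᵢ / (Σxᵢ² + σ²/τ²).
Σxᵢyᵢ = 6·4 + 3·2 + 5·8 = 70; Σxᵢ² = 70; σ²/τ² = 4/9.
β̂_MAP = 70 / (70 + 4/9) = 70/(634/9) = 315/317 ≈ 0.994.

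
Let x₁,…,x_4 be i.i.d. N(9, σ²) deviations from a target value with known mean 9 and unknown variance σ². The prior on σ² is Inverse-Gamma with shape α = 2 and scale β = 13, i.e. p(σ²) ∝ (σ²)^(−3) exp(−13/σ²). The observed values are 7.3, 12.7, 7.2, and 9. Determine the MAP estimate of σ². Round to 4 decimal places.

σ̂²_MAP = 4.5820

Sum of squared deviations about the known mean: SS = (7.3−9)² + (12.7−9)² + (7.2−9)² + (9−9)² = 19.82.
The Normal likelihood contributes (σ²)^(−n/2) exp(−SS/(2σ²)), so the posterior is Inverse-Gamma(α + n/2, β + SS/2) = Inverse-Gamma(4, 22.91).
The mode of Inverse-Gamma(a, b) is b/(a+1) = 22.91/5 ≈ 4.5820.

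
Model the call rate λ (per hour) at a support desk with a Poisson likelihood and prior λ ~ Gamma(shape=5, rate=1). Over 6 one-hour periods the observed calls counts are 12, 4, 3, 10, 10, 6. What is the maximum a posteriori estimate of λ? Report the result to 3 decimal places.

Σxᵢ = 12+4+3+10+10+6 = 45, with n = 6.
Posterior ∝ λ^4e^(−1λ) · λ^45e^(−6λ) = λ^49e^(−7λ), i.e. Gamma(shape=50, rate=7).
The mode of a Gamma(a, b) with a ≥ 1 (shape–rate) is (a−1)/b = 49/7 ≈ 7.000.

λ̂_MAP = 7.000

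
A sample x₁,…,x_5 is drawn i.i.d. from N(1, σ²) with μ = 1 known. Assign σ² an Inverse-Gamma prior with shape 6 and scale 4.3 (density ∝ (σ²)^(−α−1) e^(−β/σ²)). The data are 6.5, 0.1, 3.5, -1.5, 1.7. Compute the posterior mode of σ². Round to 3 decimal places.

σ̂²_MAP = 2.771

Sum of squared deviations about the known mean: SS = (6.5−1)² + (0.1−1)² + (3.5−1)² + (-1.5−1)² + (1.7−1)² = 44.05.
The Normal likelihood contributes (σ²)^(−n/2) exp(−SS/(2σ²)), so the posterior is Inverse-Gamma(α + n/2, β + SS/2) = Inverse-Gamma(8.5, 26.325).
The mode of Inverse-Gamma(a, b) is b/(a+1) = 26.325/9.5 ≈ 2.771.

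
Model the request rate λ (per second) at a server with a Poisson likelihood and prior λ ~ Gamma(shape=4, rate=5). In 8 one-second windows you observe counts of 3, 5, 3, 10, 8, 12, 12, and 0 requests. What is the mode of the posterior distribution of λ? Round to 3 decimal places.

λ̂_MAP = 4.308

Σxᵢ = 3+5+3+10+8+12+12+0 = 53, with n = 8.
Posterior ∝ λ^3e^(−5λ) · λ^53e^(−8λ) = λ^56e^(−13λ), i.e. Gamma(shape=57, rate=13).
The mode of a Gamma(a, b) with a ≥ 1 (shape–rate) is (a−1)/b = 56/13 ≈ 4.308.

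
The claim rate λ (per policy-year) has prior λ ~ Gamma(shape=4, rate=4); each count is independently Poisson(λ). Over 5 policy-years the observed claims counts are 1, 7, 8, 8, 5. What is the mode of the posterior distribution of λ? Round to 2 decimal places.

λ̂_MAP = 3.56

Σxᵢ = 1+7+8+8+5 = 29, with n = 5.
Posterior ∝ λ^3e^(−4λ) · λ^29e^(−5λ) = λ^32e^(−9λ), i.e. Gamma(shape=33, rate=9).
The mode of a Gamma(a, b) with a ≥ 1 (shape–rate) is (a−1)/b = 32/9 ≈ 3.56.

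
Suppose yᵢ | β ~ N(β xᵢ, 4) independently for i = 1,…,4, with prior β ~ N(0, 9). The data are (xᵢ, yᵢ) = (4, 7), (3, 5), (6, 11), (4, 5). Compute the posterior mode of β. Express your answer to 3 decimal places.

β̂_MAP = 1.666

log p(β | y) = −Σ(yᵢ − βxᵢ)²/(2·4) − β²/(2·9) + const.
Setting the derivative to zero: Σxᵢ(yᵢ − βxᵢ)/4 − β/9 = 0, so β = Σxᵢyᵢ / (Σxᵢ² + σ²/τ²).
Σxᵢyᵢ = 4·7 + 3·5 + 6·11 + 4·5 = 129; Σxᵢ² = 77; σ²/τ² = 4/9.
β̂_MAP = 129 / (77 + 4/9) = 129/(697/9) = 1161/697 ≈ 1.666.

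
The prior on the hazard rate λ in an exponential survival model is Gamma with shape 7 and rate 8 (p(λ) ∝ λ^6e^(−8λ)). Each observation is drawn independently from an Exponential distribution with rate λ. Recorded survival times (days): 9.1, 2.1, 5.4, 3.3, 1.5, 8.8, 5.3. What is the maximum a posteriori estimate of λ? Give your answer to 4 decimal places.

λ̂_MAP = 0.2989

The Exponential(rate=λ) likelihood is ∝ λ^n e^(−λΣtᵢ). Here n = 7 and Σtᵢ = 9.1 + 2.1 + 5.4 + 3.3 + 1.5 + 8.8 + 5.3 = 35.5.
Posterior ∝ λ^6e^(−8λ) · λ^7e^(−35.5λ) = λ^13e^(−43.5λ), i.e. Gamma(14, 43.5).
Mode = (a−1)/b = 13/43.5 ≈ 0.2989.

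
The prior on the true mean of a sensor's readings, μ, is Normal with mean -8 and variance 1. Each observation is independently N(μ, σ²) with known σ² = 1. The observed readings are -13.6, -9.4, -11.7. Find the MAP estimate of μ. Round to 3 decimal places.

μ̂_MAP = -10.675

n = 3; x̄ = ((-13.6) + (-9.4) + (-11.7))/3 = -34.7/3 = -347/30 ≈ -11.5667.
For a Normal prior and Normal likelihood with known variance, the posterior is Normal; its mode equals its mean, the precision-weighted average.
Prior precision 1/σ₀² = 1/1 = 1; data precision n/σ² = 3/1 = 3.
μ̂ = (1·(-8) + 3·(-347/30)) / (1 + 3) = (-42.7)/4 = -10.675.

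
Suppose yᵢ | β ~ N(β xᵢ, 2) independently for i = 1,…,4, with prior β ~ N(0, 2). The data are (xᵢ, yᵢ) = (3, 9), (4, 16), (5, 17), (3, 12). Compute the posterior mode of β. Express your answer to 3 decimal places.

β̂_MAP = 3.533

log p(β | y) = −Σ(yᵢ − βxᵢ)²/(2·2) − β²/(2·2) + const.
Setting the derivative to zero: Σxᵢ(yᵢ − βxᵢ)/2 − β/2 = 0, so β = Σxᵢyᵢ / (Σxᵢ² + σ²/τ²).
Σxᵢyᵢ = 3·9 + 4·16 + 5·17 + 3·12 = 212; Σxᵢ² = 59; σ²/τ² = 1.
β̂_MAP = 212 / (59 + 1) = 212/60 ≈ 3.533.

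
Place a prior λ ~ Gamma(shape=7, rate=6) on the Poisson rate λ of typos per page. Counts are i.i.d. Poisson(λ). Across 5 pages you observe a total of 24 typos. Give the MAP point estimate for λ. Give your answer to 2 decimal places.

λ̂_MAP = 2.73

Σxᵢ = 24, n = 5.
Posterior ∝ λ^6e^(−6λ) · λ^24e^(−5λ) = λ^30e^(−11λ), i.e. Gamma(shape=31, rate=11).
The mode of a Gamma(a, b) with a ≥ 1 (shape–rate) is (a−1)/b = 30/11 ≈ 2.73.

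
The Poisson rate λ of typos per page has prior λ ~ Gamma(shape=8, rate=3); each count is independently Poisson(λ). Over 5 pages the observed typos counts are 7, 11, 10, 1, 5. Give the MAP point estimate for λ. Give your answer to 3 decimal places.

Σxᵢ = 7+11+10+1+5 = 34, with n = 5.
Posterior ∝ λ^7e^(−3λ) · λ^34e^(−5λ) = λ^41e^(−8λ), i.e. Gamma(shape=42, rate=8).
The mode of a Gamma(a, b) with a ≥ 1 (shape–rate) is (a−1)/b = 41/8 ≈ 5.125.

λ̂_MAP = 5.125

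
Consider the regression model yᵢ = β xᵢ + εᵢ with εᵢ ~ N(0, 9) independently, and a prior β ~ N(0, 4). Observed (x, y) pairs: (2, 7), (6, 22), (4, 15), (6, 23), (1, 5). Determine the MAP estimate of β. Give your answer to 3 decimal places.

β̂_MAP = 3.664

log p(β | y) = −Σ(yᵢ − βxᵢ)²/(2·9) − β²/(2·4) + const.
Setting the derivative to zero: Σxᵢ(yᵢ − βxᵢ)/9 − β/4 = 0, so β = Σxᵢyᵢ / (Σxᵢ² + σ²/τ²).
Σxᵢyᵢ = 2·7 + 6·22 + 4·15 + 6·23 + 1·5 = 349; Σxᵢ² = 93; σ²/τ² = 2.25.
β̂_MAP = 349 / (93 + 2.25) = 349/95.25 ≈ 3.664.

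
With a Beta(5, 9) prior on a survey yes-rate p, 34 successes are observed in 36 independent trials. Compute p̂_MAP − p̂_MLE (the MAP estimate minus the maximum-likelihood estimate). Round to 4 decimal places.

MAP − MLE = -0.1528

Posterior is Beta(39, 11); MAP = (39−1)/(50−2) = 38/48 ≈ 0.79167.
MLE ignores the prior: p̂_MLE = k/n = 34/36 ≈ 0.94444.
Difference = 38/48 − 34/36 = -11/72 ≈ -0.1528.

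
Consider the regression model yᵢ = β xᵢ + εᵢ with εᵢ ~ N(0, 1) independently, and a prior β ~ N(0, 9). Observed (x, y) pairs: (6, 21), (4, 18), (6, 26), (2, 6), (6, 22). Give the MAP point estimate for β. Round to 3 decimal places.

β̂_MAP = 3.887

log p(β | y) = −Σ(yᵢ − βxᵢ)²/(2·1) − β²/(2·9) + const.
Setting the derivative to zero: Σxᵢ(yᵢ − βxᵢ)/1 − β/9 = 0, so β = Σxᵢyᵢ / (Σxᵢ² + σ²/τ²).
Σxᵢyᵢ = 6·21 + 4·18 + 6·26 + 2·6 + 6·22 = 498; Σxᵢ² = 128; σ²/τ² = 1/9.
β̂_MAP = 498 / (128 + 1/9) = 498/(1153/9) = 4482/1153 ≈ 3.887.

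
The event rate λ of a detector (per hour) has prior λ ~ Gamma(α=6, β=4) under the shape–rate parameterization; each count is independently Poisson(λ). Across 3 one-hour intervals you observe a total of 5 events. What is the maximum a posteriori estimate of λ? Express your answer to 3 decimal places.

Σxᵢ = 5, n = 3.
Posterior ∝ λ^5e^(−4λ) · λ^5e^(−3λ) = λ^10e^(−7λ), i.e. Gamma(shape=11, rate=7).
The mode of a Gamma(a, b) with a ≥ 1 (shape–rate) is (a−1)/b = 10/7 ≈ 1.429.

λ̂_MAP = 1.429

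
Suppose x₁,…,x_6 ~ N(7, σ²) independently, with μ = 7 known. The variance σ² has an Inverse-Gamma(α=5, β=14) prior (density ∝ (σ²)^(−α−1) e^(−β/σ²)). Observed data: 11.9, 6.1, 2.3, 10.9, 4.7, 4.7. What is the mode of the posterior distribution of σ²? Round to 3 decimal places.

σ̂²_MAP = 5.594

Sum of squared deviations about the known mean: SS = (11.9−7)² + (6.1−7)² + (2.3−7)² + (10.9−7)² + (4.7−7)² + (4.7−7)² = 72.7.
The Normal likelihood contributes (σ²)^(−n/2) exp(−SS/(2σ²)), so the posterior is Inverse-Gamma(α + n/2, β + SS/2) = Inverse-Gamma(8, 50.35).
The mode of Inverse-Gamma(a, b) is b/(a+1) = 50.35/9 ≈ 5.594.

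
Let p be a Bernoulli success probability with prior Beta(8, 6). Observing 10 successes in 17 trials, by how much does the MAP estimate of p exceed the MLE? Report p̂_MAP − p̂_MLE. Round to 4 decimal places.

MAP − MLE = -0.0020

Posterior is Beta(18, 13); MAP = (18−1)/(31−2) = 17/29 ≈ 0.58621.
MLE ignores the prior: p̂_MLE = k/n = 10/17 ≈ 0.58824.
Difference = 17/29 − 10/17 = -1/493 ≈ -0.0020.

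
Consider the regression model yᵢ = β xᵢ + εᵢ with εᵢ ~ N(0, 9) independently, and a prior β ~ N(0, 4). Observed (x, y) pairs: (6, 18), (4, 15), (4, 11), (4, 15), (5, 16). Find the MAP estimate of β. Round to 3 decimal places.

log p(β | y) = −Σ(yᵢ − βxᵢ)²/(2·9) − β²/(2·4) + const.
Setting the derivative to zero: Σxᵢ(yᵢ − βxᵢ)/9 − β/4 = 0, so β = Σxᵢyᵢ / (Σxᵢ² + σ²/τ²).
Σxᵢyᵢ = 6·18 + 4·15 + 4·11 + 4·15 + 5·16 = 352; Σxᵢ² = 109; σ²/τ² = 2.25.
β̂_MAP = 352 / (109 + 2.25) = 352/111.25 ≈ 3.164.

β̂_MAP = 3.164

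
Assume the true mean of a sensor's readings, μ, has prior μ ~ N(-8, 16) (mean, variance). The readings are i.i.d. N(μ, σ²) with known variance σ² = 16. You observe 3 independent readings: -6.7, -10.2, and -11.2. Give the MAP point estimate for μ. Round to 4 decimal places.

μ̂_MAP = -9.0250

n = 3; x̄ = ((-6.7) + (-10.2) + (-11.2))/3 = -28.1/3 = -281/30 ≈ -9.3667.
For a Normal prior and Normal likelihood with known variance, the posterior is Normal; its mode equals its mean, the precision-weighted average.
Prior precision 1/σ₀² = 1/16 = 0.0625; data precision n/σ² = 3/16 = 0.1875.
μ̂ = (0.0625·(-8) + 0.1875·(-281/30)) / (0.0625 + 0.1875) = (-2.25625)/0.25 = -9.0250.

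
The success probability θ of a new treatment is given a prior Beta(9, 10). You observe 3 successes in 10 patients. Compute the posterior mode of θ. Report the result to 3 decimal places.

θ̂_MAP = 0.407

Prior: Beta(9, 10).
Data: 3 successes in 10 trials. The binomial likelihood contributes θ^3(1−θ)^7, so the posterior is Beta(9+3, 10+7) = Beta(12, 17).
For Beta(a, b) with a, b > 1 the mode is (a−1)/(a+b−2) = 11/27 ≈ 0.407.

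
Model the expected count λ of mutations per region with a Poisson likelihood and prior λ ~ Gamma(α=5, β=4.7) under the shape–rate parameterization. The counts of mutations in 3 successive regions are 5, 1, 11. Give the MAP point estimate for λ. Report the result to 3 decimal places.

λ̂_MAP = 2.727

Σxᵢ = 5+1+11 = 17, with n = 3.
Posterior ∝ λ^4e^(−4.7λ) · λ^17e^(−3λ) = λ^21e^(−7.7λ), i.e. Gamma(shape=22, rate=7.7).
The mode of a Gamma(a, b) with a ≥ 1 (shape–rate) is (a−1)/b = 21/7.7 ≈ 2.727.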